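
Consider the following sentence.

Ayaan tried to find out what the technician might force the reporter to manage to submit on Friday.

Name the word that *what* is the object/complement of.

Pre-movement form: The technician might force the reporter to manage to submit what on Friday.
'what' functions as the direct object of 'submit'. Fronting leaves a gap immediately after 'submit':
Ayaan tried to find out what the technician might force the reporter to manage to submit ___ on Friday.

submit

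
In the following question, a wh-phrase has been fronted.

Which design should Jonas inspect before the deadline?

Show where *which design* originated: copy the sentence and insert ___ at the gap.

Which design should Jonas inspect ___ before the deadline?

Underlying clause: Jonas should inspect which design before the deadline.
'which design' is the direct object of 'inspect'. The gap is right after 'inspect'.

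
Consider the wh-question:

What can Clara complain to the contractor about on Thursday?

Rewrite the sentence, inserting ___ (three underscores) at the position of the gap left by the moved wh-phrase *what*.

What can Clara complain to the contractor about ___ on Thursday?

Pre-movement form: Clara can complain to the contractor about what on Thursday.
'what' is the object of the preposition 'about'. The gap is right after 'about'.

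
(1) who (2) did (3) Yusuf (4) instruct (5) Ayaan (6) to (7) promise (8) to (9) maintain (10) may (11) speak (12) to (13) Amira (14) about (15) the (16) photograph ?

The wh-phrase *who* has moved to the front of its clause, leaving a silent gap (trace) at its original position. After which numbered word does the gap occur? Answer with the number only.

Underlying clause: Yusuf did instruct Ayaan to promise to maintain who may speak to Amira about the photograph.
The filler 'who' is interpreted as the subject of the clause embedded under 'maintain'. Wh-movement fronts it, leaving a gap right after 'maintain':
Who did Yusuf instruct Ayaan to promise to maintain ___ may speak to Amira about the photograph?
'maintain' is word 9.

9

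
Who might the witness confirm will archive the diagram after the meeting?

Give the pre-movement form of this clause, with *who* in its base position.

The witness might confirm who will archive the diagram after the meeting.

The filler 'who' is interpreted as the subject of the clause embedded under 'confirm'. Fronting leaves a gap immediately after 'confirm':
Who might the witness confirm ___ will archive the diagram after the meeting?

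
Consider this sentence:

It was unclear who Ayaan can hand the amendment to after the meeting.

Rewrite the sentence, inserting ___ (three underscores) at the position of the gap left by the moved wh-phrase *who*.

In situ: Ayaan can hand the amendment to who after the meeting.
'who' functions as the object of the preposition 'to' (recipient of 'hand'). The gap is right after 'to'.

It was unclear who Ayaan can hand the amendment to ___ after the meeting.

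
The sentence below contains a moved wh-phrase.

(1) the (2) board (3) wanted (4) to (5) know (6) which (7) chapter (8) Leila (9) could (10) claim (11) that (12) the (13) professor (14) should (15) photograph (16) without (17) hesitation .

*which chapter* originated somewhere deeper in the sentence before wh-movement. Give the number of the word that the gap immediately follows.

Pre-movement form: Leila could claim that the professor should photograph which chapter without hesitation.
The filler 'which chapter' is interpreted as the direct object of 'photograph'. It moves to the left edge, and the trace sits right after 'photograph':
The board wanted to know which chapter Leila could claim that the professor should photograph ___ without hesitation.
'photograph' is word 15.

15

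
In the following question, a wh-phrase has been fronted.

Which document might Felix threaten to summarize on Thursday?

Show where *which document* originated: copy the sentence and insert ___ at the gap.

In situ: Felix might threaten to summarize which document on Thursday.
'which document' functions as the direct object of 'summarize'. The gap is right after 'summarize'.

Which document might Felix threaten to summarize ___ on Thursday?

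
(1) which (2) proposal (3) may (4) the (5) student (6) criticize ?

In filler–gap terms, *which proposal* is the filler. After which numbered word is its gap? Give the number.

6

Underlying clause: The student may criticize which proposal.
'which proposal' functions as the direct object of 'criticize'. Wh-movement fronts it, leaving a gap right after 'criticize':
Which proposal may the student criticize ___?
'criticize' is word 6.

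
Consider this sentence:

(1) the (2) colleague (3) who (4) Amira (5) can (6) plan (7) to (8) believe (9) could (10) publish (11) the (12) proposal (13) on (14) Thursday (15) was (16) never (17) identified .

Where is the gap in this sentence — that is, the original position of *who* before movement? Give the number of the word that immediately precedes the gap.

'who' functions as the subject of the clause embedded under 'believe'. It moves to the left edge, and the trace sits right after 'believe':
The colleague who Amira can plan to believe ___ could publish the proposal on Thursday was never identified.
'believe' is word 8.

8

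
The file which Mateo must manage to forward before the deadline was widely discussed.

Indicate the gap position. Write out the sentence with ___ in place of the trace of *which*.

The file which Mateo must manage to forward ___ before the deadline was widely discussed.

The filler 'which' is interpreted as the direct object of 'forward'. The gap is right after 'forward'.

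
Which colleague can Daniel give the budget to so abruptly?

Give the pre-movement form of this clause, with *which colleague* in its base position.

Daniel can give the budget to which colleague so abruptly.

The filler 'which colleague' is interpreted as the object of the preposition 'to' (recipient of 'give'). It moves to the left edge, and the trace sits right after 'to':
Which colleague can Daniel give the budget to ___ so abruptly?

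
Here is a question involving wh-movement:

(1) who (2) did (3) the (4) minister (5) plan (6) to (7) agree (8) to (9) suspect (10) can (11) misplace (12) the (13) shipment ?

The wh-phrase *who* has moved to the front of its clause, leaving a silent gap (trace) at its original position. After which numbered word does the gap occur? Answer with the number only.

Pre-movement form: The minister did plan to agree to suspect who can misplace the shipment.
'who' functions as the subject of the clause embedded under 'suspect'. Fronting leaves a gap immediately after 'suspect':
Who did the minister plan to agree to suspect ___ can misplace the shipment?
'suspect' is word 9.

9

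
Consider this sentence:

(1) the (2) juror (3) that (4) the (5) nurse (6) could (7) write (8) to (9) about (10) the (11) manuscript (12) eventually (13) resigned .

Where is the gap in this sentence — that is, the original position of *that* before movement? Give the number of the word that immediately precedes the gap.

'that' is the object of the preposition 'to'. It moves to the left edge, and the trace sits right after 'to':
The juror that the nurse could write to ___ about the manuscript eventually resigned.
'to' is word 8.

8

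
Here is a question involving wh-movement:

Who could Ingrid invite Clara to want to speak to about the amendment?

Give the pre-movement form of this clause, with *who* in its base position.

Ingrid could invite Clara to want to speak to who about the amendment.

The filler 'who' is interpreted as the object of the preposition 'to'. Fronting leaves a gap immediately after 'to':
Who could Ingrid invite Clara to want to speak to ___ about the amendment?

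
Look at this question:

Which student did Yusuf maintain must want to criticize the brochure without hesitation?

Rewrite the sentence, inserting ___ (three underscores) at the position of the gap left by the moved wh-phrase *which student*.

Underlying clause: Yusuf did maintain which student must want to criticize the brochure without hesitation.
'which student' is the subject of the clause embedded under 'maintain'. The gap is right after 'maintain'.

Which student did Yusuf maintain ___ must want to criticize the brochure without hesitation?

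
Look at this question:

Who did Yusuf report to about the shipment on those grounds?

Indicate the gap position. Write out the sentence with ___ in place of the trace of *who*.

Underlying clause: Yusuf did report to who about the shipment on those grounds.
'who' functions as the object of the preposition 'to'. The gap is right after 'to'.

Who did Yusuf report to ___ about the shipment on those grounds?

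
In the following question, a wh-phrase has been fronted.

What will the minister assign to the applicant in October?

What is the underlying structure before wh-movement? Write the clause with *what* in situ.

The minister will assign what to the applicant in October.

'what' is the direct object of 'assign'. Wh-movement fronts it, leaving a gap right after 'assign':
What will the minister assign ___ to the applicant in October?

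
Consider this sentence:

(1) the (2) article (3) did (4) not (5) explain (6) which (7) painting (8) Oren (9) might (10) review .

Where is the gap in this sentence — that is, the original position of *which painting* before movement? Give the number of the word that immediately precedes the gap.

Underlying clause: Oren might review which painting.
'which painting' functions as the direct object of 'review'. It moves to the left edge, and the trace sits right after 'review':
The article did not explain which painting Oren might review ___.
'review' is word 10.

10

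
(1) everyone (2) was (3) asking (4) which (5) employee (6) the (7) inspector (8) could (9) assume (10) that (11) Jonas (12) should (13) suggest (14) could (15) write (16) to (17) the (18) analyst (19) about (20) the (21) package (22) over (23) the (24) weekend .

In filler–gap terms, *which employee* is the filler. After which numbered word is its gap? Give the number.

13

In situ: The inspector could assume that Jonas should suggest which employee could write to the analyst about the package over the weekend.
'which employee' is the subject of the clause embedded under 'suggest'. It moves to the left edge, and the trace sits right after 'suggest':
Everyone was asking which employee the inspector could assume that Jonas should suggest ___ could write to the analyst about the package over the weekend.
'suggest' is word 13.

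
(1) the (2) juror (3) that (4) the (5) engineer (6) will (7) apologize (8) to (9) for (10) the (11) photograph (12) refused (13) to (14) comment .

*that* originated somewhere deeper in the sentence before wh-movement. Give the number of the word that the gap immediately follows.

8

'that' functions as the object of the preposition 'to'. It moves to the left edge, and the trace sits right after 'to':
The juror that the engineer will apologize to ___ for the photograph refused to comment.
'to' is word 8.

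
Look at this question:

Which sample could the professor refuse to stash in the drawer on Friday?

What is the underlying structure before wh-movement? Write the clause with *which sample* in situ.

The professor could refuse to stash which sample in the drawer on Friday.

'which sample' is the direct object of 'stash'. It moves to the left edge, and the trace sits right after 'stash':
Which sample could the professor refuse to stash ___ in the drawer on Friday?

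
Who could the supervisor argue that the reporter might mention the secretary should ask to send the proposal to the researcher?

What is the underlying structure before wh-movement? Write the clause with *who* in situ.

'who' is the direct object of 'ask'. Wh-movement fronts it, leaving a gap right after 'ask':
Who could the supervisor argue that the reporter might mention the secretary should ask ___ to send the proposal to the researcher?

The supervisor could argue that the reporter might mention the secretary should ask who to send the proposal to the researcher.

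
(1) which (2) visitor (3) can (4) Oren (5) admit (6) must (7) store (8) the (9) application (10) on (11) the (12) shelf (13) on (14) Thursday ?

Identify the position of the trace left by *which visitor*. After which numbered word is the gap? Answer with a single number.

Underlying clause: Oren can admit which visitor must store the application on the shelf on Thursday.
'which visitor' is the subject of the clause embedded under 'admit'. Wh-movement fronts it, leaving a gap right after 'admit':
Which visitor can Oren admit ___ must store the application on the shelf on Thursday?
'admit' is word 5.

5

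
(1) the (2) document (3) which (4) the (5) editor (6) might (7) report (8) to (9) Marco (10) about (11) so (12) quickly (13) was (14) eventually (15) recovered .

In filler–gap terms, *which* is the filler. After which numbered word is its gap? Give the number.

10

The filler 'which' is interpreted as the object of the preposition 'about'. Wh-movement fronts it, leaving a gap right after 'about':
The document which the editor might report to Marco about ___ so quickly was eventually recovered.
'about' is word 10.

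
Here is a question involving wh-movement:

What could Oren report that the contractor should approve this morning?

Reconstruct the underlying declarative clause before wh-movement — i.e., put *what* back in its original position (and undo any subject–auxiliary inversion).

The filler 'what' is interpreted as the direct object of 'approve'. It moves to the left edge, and the trace sits right after 'approve':
What could Oren report that the contractor should approve ___ this morning?

Oren could report that the contractor should approve what this morning.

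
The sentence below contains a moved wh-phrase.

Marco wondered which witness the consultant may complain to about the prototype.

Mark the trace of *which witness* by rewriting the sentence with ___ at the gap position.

Underlying clause: The consultant may complain to which witness about the prototype.
'which witness' functions as the object of the preposition 'to'. The gap is right after 'to'.

Marco wondered which witness the consultant may complain to ___ about the prototype.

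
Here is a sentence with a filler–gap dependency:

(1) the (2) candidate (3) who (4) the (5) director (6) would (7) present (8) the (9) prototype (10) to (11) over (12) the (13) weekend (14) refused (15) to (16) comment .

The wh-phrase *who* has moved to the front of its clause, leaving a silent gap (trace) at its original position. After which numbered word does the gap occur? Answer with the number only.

'who' functions as the object of the preposition 'to' (recipient of 'present'). It moves to the left edge, and the trace sits right after 'to':
The candidate who the director would present the prototype to ___ over the weekend refused to comment.
'to' is word 10.

10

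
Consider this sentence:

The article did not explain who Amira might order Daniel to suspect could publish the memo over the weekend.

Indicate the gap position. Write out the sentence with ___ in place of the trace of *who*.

In situ: Amira might order Daniel to suspect who could publish the memo over the weekend.
'who' is the subject of the clause embedded under 'suspect'. The gap is right after 'suspect'.

The article did not explain who Amira might order Daniel to suspect ___ could publish the memo over the weekend.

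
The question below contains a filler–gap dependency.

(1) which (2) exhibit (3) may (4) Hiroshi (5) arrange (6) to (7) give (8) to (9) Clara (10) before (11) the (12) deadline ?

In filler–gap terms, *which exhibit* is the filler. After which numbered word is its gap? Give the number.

7

Before movement: Hiroshi may arrange to give which exhibit to Clara before the deadline.
'which exhibit' is the direct object of 'give'. Fronting leaves a gap immediately after 'give':
Which exhibit may Hiroshi arrange to give ___ to Clara before the deadline?
'give' is word 7.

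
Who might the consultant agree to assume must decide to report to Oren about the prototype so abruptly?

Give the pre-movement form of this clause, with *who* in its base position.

The consultant might agree to assume who must decide to report to Oren about the prototype so abruptly.

The filler 'who' is interpreted as the subject of the clause embedded under 'assume'. Wh-movement fronts it, leaving a gap right after 'assume':
Who might the consultant agree to assume ___ must decide to report to Oren about the prototype so abruptly?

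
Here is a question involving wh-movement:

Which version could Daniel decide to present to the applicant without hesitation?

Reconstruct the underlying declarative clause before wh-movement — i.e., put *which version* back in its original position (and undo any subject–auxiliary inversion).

Daniel could decide to present which version to the applicant without hesitation.

'which version' is the direct object of 'present'. It moves to the left edge, and the trace sits right after 'present':
Which version could Daniel decide to present ___ to the applicant without hesitation?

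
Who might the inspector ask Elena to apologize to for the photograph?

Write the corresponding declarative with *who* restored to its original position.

'who' is the object of the preposition 'to'. Wh-movement fronts it, leaving a gap right after 'to':
Who might the inspector ask Elena to apologize to ___ for the photograph?

The inspector might ask Elena to apologize to who for the photograph.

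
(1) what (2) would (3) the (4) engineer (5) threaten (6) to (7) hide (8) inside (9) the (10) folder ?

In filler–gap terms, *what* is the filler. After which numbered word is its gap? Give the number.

7

In situ: The engineer would threaten to hide what inside the folder.
'what' functions as the direct object of 'hide'. Fronting leaves a gap immediately after 'hide':
What would the engineer threaten to hide ___ inside the folder?
'hide' is word 7.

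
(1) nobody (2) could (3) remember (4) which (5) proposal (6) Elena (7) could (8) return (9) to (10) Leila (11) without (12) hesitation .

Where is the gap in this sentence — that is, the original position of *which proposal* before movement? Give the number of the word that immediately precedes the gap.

Underlying clause: Elena could return which proposal to Leila without hesitation.
The filler 'which proposal' is interpreted as the direct object of 'return'. Fronting leaves a gap immediately after 'return':
Nobody could remember which proposal Elena could return ___ to Leila without hesitation.
'return' is word 8.

8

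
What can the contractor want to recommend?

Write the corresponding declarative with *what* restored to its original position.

'what' functions as the direct object of 'recommend'. Fronting leaves a gap immediately after 'recommend':
What can the contractor want to recommend ___?

The contractor can want to recommend what.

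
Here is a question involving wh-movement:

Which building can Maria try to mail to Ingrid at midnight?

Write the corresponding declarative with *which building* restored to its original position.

The filler 'which building' is interpreted as the direct object of 'mail'. It moves to the left edge, and the trace sits right after 'mail':
Which building can Maria try to mail ___ to Ingrid at midnight?

Maria can try to mail which building to Ingrid at midnight.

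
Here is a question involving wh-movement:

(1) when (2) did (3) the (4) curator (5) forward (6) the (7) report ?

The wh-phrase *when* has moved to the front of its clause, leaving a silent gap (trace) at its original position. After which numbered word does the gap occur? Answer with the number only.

7

Underlying clause: The curator did forward the report when.
The filler 'when' is interpreted as the temporal adjunct. Fronting leaves a gap immediately after 'report':
When did the curator forward the report ___?
'report' is word 7.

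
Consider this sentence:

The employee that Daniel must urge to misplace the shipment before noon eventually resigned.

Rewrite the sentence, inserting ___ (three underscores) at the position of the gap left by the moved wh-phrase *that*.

'that' is the direct object of 'urge'. The gap is right after 'urge'.

The employee that Daniel must urge ___ to misplace the shipment before noon eventually resigned.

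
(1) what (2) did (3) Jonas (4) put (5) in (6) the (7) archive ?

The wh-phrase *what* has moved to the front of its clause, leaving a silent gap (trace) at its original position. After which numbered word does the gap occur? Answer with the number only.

Underlying clause: Jonas did put what in the archive.
The filler 'what' is interpreted as the direct object of 'put'. Wh-movement fronts it, leaving a gap right after 'put':
What did Jonas put ___ in the archive?
'put' is word 4.

4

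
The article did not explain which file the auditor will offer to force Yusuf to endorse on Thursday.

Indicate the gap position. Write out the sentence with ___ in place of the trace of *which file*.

In situ: The auditor will offer to force Yusuf to endorse which file on Thursday.
'which file' is the direct object of 'endorse'. The gap is right after 'endorse'.

The article did not explain which file the auditor will offer to force Yusuf to endorse ___ on Thursday.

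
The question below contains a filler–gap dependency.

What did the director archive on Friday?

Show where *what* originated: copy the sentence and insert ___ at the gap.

Pre-movement form: The director did archive what on Friday.
The filler 'what' is interpreted as the direct object of 'archive'. The gap is right after 'archive'.

What did the director archive ___ on Friday?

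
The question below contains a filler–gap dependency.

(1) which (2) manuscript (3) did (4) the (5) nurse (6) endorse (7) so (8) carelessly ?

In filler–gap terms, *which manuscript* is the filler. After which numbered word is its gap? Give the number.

Pre-movement form: The nurse did endorse which manuscript so carelessly.
The filler 'which manuscript' is interpreted as the direct object of 'endorse'. It moves to the left edge, and the trace sits right after 'endorse':
Which manuscript did the nurse endorse ___ so carelessly?
'endorse' is word 6.

6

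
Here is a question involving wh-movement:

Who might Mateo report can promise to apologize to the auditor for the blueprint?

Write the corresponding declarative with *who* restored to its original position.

Mateo might report who can promise to apologize to the auditor for the blueprint.

'who' is the subject of the clause embedded under 'report'. Wh-movement fronts it, leaving a gap right after 'report':
Who might Mateo report ___ can promise to apologize to the auditor for the blueprint?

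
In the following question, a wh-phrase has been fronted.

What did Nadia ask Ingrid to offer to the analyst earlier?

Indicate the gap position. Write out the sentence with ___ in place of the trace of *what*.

Pre-movement form: Nadia did ask Ingrid to offer what to the analyst earlier.
'what' is the direct object of 'offer'. The gap is right after 'offer'.

What did Nadia ask Ingrid to offer ___ to the analyst earlier?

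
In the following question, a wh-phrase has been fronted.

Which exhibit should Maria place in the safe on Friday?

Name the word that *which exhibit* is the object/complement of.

Before movement: Maria should place which exhibit in the safe on Friday.
'which exhibit' is the direct object of 'place'. Fronting leaves a gap immediately after 'place':
Which exhibit should Maria place ___ in the safe on Friday?

place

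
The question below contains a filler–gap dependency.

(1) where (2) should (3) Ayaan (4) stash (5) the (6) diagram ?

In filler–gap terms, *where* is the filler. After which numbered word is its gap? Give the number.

Pre-movement form: Ayaan should stash the diagram where.
'where' is the locative complement of 'stash'. Fronting leaves a gap immediately after 'diagram':
Where should Ayaan stash the diagram ___?
'diagram' is word 6.

6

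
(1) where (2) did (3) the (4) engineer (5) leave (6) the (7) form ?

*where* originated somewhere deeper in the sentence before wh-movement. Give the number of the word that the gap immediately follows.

7

Pre-movement form: The engineer did leave the form where.
'where' functions as the locative complement of 'leave'. Fronting leaves a gap immediately after 'form':
Where did the engineer leave the form ___?
'form' is word 7.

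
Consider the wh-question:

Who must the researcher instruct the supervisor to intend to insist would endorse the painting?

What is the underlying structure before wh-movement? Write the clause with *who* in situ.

The filler 'who' is interpreted as the subject of the clause embedded under 'insist'. Wh-movement fronts it, leaving a gap right after 'insist':
Who must the researcher instruct the supervisor to intend to insist ___ would endorse the painting?

The researcher must instruct the supervisor to intend to insist who would endorse the painting.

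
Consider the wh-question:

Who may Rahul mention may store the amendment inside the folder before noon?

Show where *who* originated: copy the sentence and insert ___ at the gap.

Who may Rahul mention ___ may store the amendment inside the folder before noon?

Pre-movement form: Rahul may mention who may store the amendment inside the folder before noon.
'who' functions as the subject of the clause embedded under 'mention'. The gap is right after 'mention'.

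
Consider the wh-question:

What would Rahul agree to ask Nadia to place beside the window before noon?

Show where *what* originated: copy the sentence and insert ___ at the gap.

Pre-movement form: Rahul would agree to ask Nadia to place what beside the window before noon.
The filler 'what' is interpreted as the direct object of 'place'. The gap is right after 'place'.

What would Rahul agree to ask Nadia to place ___ beside the window before noon?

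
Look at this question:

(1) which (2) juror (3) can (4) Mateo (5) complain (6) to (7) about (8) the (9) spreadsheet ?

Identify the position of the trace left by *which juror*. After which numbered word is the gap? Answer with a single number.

In situ: Mateo can complain to which juror about the spreadsheet.
'which juror' functions as the object of the preposition 'to'. Wh-movement fronts it, leaving a gap right after 'to':
Which juror can Mateo complain to ___ about the spreadsheet?
'to' is word 6.

6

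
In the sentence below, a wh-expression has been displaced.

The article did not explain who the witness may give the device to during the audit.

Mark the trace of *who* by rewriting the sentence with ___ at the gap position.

Underlying clause: The witness may give the device to who during the audit.
'who' functions as the object of the preposition 'to' (recipient of 'give'). The gap is right after 'to'.

The article did not explain who the witness may give the device to ___ during the audit.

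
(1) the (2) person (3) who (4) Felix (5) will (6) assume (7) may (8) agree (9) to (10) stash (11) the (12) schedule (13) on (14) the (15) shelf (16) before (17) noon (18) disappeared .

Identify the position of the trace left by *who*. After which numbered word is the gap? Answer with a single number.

The filler 'who' is interpreted as the subject of the clause embedded under 'assume'. It moves to the left edge, and the trace sits right after 'assume':
The person who Felix will assume ___ may agree to stash the schedule on the shelf before noon disappeared.
'assume' is word 6.

6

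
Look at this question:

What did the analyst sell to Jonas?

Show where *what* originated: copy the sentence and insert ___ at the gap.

What did the analyst sell ___ to Jonas?

Pre-movement form: The analyst did sell what to Jonas.
'what' functions as the direct object of 'sell'. The gap is right after 'sell'.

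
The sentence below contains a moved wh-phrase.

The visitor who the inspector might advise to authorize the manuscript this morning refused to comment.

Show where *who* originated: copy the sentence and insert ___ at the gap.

The filler 'who' is interpreted as the direct object of 'advise'. The gap is right after 'advise'.

The visitor who the inspector might advise ___ to authorize the manuscript this morning refused to comment.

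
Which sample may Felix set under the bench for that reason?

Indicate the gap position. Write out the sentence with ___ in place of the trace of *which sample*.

Which sample may Felix set ___ under the bench for that reason?

Pre-movement form: Felix may set which sample under the bench for that reason.
'which sample' functions as the direct object of 'set'. The gap is right after 'set'.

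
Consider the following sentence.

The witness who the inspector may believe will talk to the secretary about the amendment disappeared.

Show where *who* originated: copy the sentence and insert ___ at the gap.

The witness who the inspector may believe ___ will talk to the secretary about the amendment disappeared.

The filler 'who' is interpreted as the subject of the clause embedded under 'believe'. The gap is right after 'believe'.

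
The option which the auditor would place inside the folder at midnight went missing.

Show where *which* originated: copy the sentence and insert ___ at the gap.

The option which the auditor would place ___ inside the folder at midnight went missing.

'which' is the direct object of 'place'. The gap is right after 'place'.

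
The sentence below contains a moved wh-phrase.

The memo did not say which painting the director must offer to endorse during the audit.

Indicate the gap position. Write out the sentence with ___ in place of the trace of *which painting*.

In situ: The director must offer to endorse which painting during the audit.
The filler 'which painting' is interpreted as the direct object of 'endorse'. The gap is right after 'endorse'.

The memo did not say which painting the director must offer to endorse ___ during the audit.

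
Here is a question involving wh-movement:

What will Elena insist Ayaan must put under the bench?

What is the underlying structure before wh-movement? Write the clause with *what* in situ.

'what' functions as the direct object of 'put'. Fronting leaves a gap immediately after 'put':
What will Elena insist Ayaan must put ___ under the bench?

Elena will insist Ayaan must put what under the bench.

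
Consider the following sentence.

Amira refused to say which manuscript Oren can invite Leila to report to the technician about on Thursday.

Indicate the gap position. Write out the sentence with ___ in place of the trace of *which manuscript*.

In situ: Oren can invite Leila to report to the technician about which manuscript on Thursday.
The filler 'which manuscript' is interpreted as the object of the preposition 'about'. The gap is right after 'about'.

Amira refused to say which manuscript Oren can invite Leila to report to the technician about ___ on Thursday.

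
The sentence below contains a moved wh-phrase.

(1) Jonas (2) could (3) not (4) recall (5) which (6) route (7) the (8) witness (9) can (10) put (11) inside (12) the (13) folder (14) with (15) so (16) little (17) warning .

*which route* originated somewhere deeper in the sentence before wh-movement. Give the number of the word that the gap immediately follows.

Pre-movement form: The witness can put which route inside the folder with so little warning.
The filler 'which route' is interpreted as the direct object of 'put'. Fronting leaves a gap immediately after 'put':
Jonas could not recall which route the witness can put ___ inside the folder with so little warning.
'put' is word 10.

10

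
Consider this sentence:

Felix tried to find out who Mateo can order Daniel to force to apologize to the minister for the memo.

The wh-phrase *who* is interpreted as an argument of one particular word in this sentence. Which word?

force

In situ: Mateo can order Daniel to force who to apologize to the minister for the memo.
'who' functions as the direct object of 'force'. It moves to the left edge, and the trace sits right after 'force':
Felix tried to find out who Mateo can order Daniel to force ___ to apologize to the minister for the memo.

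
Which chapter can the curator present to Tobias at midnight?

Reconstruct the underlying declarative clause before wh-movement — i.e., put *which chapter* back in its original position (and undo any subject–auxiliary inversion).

The curator can present which chapter to Tobias at midnight.

The filler 'which chapter' is interpreted as the direct object of 'present'. Wh-movement fronts it, leaving a gap right after 'present':
Which chapter can the curator present ___ to Tobias at midnight?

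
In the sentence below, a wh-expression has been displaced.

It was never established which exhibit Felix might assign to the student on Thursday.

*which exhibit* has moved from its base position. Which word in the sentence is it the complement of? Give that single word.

In situ: Felix might assign which exhibit to the student on Thursday.
'which exhibit' is the direct object of 'assign'. Fronting leaves a gap immediately after 'assign':
It was never established which exhibit Felix might assign ___ to the student on Thursday.

assign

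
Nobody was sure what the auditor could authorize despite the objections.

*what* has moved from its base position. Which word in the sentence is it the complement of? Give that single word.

authorize

In situ: The auditor could authorize what despite the objections.
'what' is the direct object of 'authorize'. Fronting leaves a gap immediately after 'authorize':
Nobody was sure what the auditor could authorize ___ despite the objections.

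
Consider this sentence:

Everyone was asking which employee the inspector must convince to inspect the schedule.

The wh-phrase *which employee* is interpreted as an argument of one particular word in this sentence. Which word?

convince

Pre-movement form: The inspector must convince which employee to inspect the schedule.
'which employee' functions as the direct object of 'convince'. It moves to the left edge, and the trace sits right after 'convince':
Everyone was asking which employee the inspector must convince ___ to inspect the schedule.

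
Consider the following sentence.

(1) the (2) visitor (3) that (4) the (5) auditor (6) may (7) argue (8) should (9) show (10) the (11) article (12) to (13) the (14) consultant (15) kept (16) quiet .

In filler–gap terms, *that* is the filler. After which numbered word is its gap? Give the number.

7

'that' functions as the subject of the clause embedded under 'argue'. Wh-movement fronts it, leaving a gap right after 'argue':
The visitor that the auditor may argue ___ should show the article to the consultant kept quiet.
'argue' is word 7.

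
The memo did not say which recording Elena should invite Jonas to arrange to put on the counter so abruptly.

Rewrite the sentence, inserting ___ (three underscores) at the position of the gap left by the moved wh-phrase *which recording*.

The memo did not say which recording Elena should invite Jonas to arrange to put ___ on the counter so abruptly.

Underlying clause: Elena should invite Jonas to arrange to put which recording on the counter so abruptly.
'which recording' is the direct object of 'put'. The gap is right after 'put'.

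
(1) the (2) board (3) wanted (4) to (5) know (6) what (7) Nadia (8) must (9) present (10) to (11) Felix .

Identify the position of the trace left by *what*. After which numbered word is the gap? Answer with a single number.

9

Pre-movement form: Nadia must present what to Felix.
The filler 'what' is interpreted as the direct object of 'present'. Wh-movement fronts it, leaving a gap right after 'present':
The board wanted to know what Nadia must present ___ to Felix.
'present' is word 9.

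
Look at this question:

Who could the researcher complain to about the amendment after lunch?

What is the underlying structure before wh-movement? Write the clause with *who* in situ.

'who' is the object of the preposition 'to'. Fronting leaves a gap immediately after 'to':
Who could the researcher complain to ___ about the amendment after lunch?

The researcher could complain to who about the amendment after lunch.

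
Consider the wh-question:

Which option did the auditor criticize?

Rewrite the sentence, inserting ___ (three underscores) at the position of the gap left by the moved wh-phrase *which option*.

Which option did the auditor criticize ___?

Underlying clause: The auditor did criticize which option.
The filler 'which option' is interpreted as the direct object of 'criticize'. The gap is right after 'criticize'.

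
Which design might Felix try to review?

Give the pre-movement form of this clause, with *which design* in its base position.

'which design' functions as the direct object of 'review'. Wh-movement fronts it, leaving a gap right after 'review':
Which design might Felix try to review ___?

Felix might try to review which design.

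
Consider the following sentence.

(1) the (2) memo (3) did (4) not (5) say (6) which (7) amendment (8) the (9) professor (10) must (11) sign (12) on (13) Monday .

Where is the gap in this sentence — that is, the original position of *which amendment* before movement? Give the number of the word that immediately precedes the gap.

11

Before movement: The professor must sign which amendment on Monday.
'which amendment' functions as the direct object of 'sign'. Wh-movement fronts it, leaving a gap right after 'sign':
The memo did not say which amendment the professor must sign ___ on Monday.
'sign' is word 11.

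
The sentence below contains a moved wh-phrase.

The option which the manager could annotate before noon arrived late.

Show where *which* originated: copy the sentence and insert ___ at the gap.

The filler 'which' is interpreted as the direct object of 'annotate'. The gap is right after 'annotate'.

The option which the manager could annotate ___ before noon arrived late.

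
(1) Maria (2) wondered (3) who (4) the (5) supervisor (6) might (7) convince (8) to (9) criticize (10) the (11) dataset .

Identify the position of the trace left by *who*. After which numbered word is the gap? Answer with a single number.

Underlying clause: The supervisor might convince who to criticize the dataset.
'who' functions as the direct object of 'convince'. Fronting leaves a gap immediately after 'convince':
Maria wondered who the supervisor might convince ___ to criticize the dataset.
'convince' is word 7.

7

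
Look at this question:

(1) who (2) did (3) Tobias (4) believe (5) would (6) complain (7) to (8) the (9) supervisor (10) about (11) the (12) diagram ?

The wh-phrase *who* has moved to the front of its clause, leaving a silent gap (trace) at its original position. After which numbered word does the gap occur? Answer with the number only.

4

Before movement: Tobias did believe who would complain to the supervisor about the diagram.
'who' is the subject of the clause embedded under 'believe'. Fronting leaves a gap immediately after 'believe':
Who did Tobias believe ___ would complain to the supervisor about the diagram?
'believe' is word 4.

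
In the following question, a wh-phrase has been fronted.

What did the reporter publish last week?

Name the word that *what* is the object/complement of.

publish

Before movement: The reporter did publish what last week.
'what' functions as the direct object of 'publish'. Wh-movement fronts it, leaving a gap right after 'publish':
What did the reporter publish ___ last week?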